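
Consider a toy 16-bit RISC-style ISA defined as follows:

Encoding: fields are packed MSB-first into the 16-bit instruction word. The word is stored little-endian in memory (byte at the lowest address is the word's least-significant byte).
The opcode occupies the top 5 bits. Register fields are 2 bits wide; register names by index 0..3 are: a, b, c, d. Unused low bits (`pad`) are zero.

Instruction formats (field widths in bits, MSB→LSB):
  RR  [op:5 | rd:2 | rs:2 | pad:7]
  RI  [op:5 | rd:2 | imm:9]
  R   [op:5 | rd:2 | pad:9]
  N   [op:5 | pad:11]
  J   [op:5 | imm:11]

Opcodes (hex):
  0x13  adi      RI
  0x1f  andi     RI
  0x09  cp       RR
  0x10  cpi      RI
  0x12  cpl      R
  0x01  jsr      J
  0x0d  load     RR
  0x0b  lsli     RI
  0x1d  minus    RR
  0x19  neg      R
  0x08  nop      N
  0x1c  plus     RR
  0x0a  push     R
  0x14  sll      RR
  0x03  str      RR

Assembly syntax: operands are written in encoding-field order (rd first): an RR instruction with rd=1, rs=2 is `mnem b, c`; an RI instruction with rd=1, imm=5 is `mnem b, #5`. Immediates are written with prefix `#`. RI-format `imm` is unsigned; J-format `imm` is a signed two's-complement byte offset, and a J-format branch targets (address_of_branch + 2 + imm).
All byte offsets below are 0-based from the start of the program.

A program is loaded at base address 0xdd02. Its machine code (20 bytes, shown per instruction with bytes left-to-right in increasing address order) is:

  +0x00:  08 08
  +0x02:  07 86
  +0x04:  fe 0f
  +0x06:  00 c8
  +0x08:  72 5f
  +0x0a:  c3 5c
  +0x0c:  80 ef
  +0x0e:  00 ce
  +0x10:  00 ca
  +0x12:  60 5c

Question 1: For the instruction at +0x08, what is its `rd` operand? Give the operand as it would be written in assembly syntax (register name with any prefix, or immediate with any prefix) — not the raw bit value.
@+08  little-endian(72 5f) = 0x5f72
  top 5b → 0xb → lsli [RI]
  rd: (w>>9)&0x3=0x3 → d
  imm: (w>>0)&0x1ff=0x172 → #370

d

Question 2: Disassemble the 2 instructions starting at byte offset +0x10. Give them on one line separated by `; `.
@+10  little-endian(00 ca) = 0xca00
  top 5b → 0x19 → neg [R]
  rd@[10:9]=0x1 ⇒ b
@+12  little-endian(60 5c) = 0x5c60
  top 5b → 0xb → lsli [RI]
  rd@[10:9]=0x2 ⇒ c
  imm@[8:0]=0x60 ⇒ #96

neg b; lsli c, #96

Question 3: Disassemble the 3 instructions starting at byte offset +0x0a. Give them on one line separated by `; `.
lsli c, #195; minus d, d; neg d

off 0x0a: read c3 5c as little → 0x5cc3
  top 5b → 0xb → lsli [RI]
  [10:9] rd=2 = c
  [8:0] imm=195 = #195
off 0x0c: read 80 ef as little → 0xef80
  top 5b → 0x1d → minus [RR]
  [10:9] rd=3 = d
  [8:7] rs=3 = d
off 0x0e: read 00 ce as little → 0xce00
  top 5b → 0x19 → neg [R]
  [10:9] rd=3 = d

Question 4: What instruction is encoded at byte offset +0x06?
@+06  little-endian(00 c8) = 0xc800
  op=0xc800>>11=0x19 ⇒ neg (R)
  [10:9] rd=0 = a

neg a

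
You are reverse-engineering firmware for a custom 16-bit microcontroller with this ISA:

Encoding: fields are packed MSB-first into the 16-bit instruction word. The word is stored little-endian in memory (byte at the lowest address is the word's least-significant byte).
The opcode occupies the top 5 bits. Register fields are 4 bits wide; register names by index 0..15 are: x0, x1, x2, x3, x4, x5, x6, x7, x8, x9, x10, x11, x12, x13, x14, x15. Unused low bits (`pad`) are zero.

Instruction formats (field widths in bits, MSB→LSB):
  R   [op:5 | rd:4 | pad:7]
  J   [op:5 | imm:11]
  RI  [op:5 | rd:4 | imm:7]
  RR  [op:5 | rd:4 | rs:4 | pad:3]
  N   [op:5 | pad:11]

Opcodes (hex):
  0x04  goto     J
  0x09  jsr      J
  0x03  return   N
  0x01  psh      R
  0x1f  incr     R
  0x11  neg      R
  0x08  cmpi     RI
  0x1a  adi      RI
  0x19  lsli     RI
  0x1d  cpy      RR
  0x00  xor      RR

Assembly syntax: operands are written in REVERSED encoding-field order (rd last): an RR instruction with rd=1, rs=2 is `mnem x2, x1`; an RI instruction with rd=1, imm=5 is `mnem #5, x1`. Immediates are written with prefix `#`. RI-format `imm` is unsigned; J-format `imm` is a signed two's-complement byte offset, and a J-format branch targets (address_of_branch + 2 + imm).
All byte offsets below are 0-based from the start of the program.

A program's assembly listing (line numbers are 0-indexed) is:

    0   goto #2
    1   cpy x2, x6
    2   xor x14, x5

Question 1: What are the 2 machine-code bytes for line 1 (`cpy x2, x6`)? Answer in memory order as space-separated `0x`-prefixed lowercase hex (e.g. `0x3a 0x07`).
0x10 0xeb

line 1 (cpy): pack op=0x1d:5|rd=6:4|rs=2:4|pad=0:3 = 0xeb10; little→ 10 eb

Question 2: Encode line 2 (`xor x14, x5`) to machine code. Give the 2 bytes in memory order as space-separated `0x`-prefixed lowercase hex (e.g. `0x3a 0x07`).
0xf0 0x02

line 2 (xor): pack op=0x0:5|rd=5:4|rs=14:4|pad=0:3 = 0x02f0; little→ f0 02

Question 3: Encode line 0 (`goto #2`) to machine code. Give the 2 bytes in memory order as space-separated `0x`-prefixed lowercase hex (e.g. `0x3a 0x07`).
0x02 0x20

0. goto fields op=0x4:5|imm=2:11 → word 2002h → 02 20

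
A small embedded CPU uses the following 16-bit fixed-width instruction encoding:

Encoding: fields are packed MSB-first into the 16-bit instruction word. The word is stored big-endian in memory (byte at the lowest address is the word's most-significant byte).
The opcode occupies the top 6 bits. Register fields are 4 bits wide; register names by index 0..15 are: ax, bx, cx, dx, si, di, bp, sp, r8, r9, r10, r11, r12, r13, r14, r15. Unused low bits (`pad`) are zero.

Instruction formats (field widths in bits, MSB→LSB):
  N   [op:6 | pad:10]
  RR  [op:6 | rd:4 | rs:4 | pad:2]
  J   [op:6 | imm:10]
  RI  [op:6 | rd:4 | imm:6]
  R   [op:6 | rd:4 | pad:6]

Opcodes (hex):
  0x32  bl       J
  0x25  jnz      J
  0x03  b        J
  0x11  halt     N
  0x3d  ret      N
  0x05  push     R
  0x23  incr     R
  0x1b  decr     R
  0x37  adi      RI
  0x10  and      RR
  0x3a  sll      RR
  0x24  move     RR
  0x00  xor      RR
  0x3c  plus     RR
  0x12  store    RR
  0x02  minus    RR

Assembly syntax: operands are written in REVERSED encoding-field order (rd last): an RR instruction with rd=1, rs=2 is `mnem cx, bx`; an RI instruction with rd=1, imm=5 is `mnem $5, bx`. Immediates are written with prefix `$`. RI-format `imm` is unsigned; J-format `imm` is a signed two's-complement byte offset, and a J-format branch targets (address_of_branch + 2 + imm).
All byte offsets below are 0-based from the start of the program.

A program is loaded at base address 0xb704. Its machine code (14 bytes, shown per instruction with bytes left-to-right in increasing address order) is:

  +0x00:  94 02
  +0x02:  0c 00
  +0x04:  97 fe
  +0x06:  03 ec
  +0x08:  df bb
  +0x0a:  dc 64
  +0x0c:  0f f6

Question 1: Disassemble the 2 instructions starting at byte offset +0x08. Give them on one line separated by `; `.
[08] df bb → 0xdfbb
  top 6b → 0x37 → adi [RI]
  rd@[9:6]=0xe ⇒ r14
  imm@[5:0]=0x3b ⇒ $59
[0a] dc 64 → 0xdc64
  top 6b → 0x37 → adi [RI]
  rd@[9:6]=0x1 ⇒ bx
  imm@[5:0]=0x24 ⇒ $36

adi $59, r14; adi $36, bx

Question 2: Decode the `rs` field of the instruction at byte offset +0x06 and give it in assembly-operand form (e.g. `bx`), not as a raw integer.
[06] 03 ec → 0x03ec
  op=0x03ec>>10=0x0 ⇒ xor (RR)
  rd@[9:6]=0xf ⇒ r15
  rs@[5:2]=0xb ⇒ r11

r11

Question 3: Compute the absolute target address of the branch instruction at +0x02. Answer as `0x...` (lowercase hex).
0xb708

[02] 0c 00 → 0x0c00
  op=0x0c00>>10=0x3 ⇒ b (J)
  imm@[9:0]=0x0 ⇒ $0
  target = base 0xb704 + off 0x02 + 2 + imm 0 = 0xb708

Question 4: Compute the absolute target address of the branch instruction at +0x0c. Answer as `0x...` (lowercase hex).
0xb708

+0x0c: 0f f6 ⇒ word 0x0ff6 (big)
  opcode bits[15:10]=0x3: b/J
  [9:0] imm=1014 (s10→-10) = $-10
  target = base 0xb704 + off 0x0c + 2 + imm -10 = 0xb708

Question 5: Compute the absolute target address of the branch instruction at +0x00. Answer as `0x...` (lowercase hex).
off 0x00: read 94 02 as big → 0x9402
  op=0x9402>>10=0x25 ⇒ jnz (J)
  [9:0] imm=2 = $2
  target = base 0xb704 + off 0x00 + 2 + imm 2 = 0xb708

0xb708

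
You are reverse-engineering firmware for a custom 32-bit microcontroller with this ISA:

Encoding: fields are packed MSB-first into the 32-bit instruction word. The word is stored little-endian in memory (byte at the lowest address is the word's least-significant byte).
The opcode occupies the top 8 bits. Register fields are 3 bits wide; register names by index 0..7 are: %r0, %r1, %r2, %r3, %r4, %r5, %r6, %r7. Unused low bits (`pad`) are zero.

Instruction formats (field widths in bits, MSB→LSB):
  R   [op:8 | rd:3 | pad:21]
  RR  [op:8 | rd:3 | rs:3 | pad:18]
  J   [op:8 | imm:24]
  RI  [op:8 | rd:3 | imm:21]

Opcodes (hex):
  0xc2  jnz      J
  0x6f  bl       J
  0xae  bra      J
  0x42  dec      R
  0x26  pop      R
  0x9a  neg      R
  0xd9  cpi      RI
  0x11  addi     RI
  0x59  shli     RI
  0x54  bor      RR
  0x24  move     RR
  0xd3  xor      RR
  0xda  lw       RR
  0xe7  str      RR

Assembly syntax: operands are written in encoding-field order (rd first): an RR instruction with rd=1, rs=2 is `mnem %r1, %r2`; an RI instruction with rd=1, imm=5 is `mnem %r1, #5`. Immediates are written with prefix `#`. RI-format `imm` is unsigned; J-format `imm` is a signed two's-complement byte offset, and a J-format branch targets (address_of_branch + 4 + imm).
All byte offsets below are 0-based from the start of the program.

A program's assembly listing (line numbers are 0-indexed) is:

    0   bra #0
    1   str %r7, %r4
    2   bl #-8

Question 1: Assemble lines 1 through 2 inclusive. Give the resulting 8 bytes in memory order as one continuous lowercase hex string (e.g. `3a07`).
0000f0e7f8ffff6f

1. str fields op=0xe7:8|rd=7:3|rs=4:3|pad=0:18 → word e7f00000h → 00 00 f0 e7
2. bl fields op=0x6f:8|imm=-8:24 → word 6ffffff8h → f8 ff ff 6f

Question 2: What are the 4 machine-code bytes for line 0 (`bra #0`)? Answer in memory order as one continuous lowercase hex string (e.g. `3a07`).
000000ae

line 0 (bra): pack op=0xae:8|imm=0:24 = 0xae000000; little→ 00 00 00 ae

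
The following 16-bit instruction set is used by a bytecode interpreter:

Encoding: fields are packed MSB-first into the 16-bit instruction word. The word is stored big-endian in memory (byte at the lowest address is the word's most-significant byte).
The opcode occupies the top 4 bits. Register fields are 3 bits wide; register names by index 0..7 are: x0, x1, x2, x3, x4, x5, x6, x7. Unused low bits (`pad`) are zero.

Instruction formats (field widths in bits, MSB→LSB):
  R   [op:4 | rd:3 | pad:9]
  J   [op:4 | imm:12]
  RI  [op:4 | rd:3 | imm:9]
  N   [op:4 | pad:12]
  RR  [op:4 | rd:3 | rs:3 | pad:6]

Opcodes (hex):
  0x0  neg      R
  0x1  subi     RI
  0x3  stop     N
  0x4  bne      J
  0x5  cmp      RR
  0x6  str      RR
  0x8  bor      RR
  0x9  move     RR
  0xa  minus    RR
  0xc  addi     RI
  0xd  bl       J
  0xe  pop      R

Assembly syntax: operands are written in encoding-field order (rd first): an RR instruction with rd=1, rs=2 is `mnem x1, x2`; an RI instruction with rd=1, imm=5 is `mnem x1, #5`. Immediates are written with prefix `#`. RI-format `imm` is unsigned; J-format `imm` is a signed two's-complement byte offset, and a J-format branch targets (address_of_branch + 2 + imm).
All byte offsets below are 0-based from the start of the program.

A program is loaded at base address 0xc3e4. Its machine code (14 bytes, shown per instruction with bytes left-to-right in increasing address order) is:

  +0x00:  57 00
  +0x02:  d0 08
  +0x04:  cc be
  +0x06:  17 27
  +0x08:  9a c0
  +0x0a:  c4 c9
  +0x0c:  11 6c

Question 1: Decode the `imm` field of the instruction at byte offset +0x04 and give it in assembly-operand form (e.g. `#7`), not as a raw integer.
off 0x04: read cc be as big → 0xccbe
  op=0xccbe>>12=0xc ⇒ addi (RI)
  rd@[11:9]=0x6 ⇒ x6
  imm@[8:0]=0xbe ⇒ #190

#190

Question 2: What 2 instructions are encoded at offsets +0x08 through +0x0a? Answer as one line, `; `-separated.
move x5, x3; addi x2, #201

@+08  big-endian(9a c0) = 0x9ac0
  opcode bits[15:12]=0x9: move/RR
  rd@[11:9]=0x5 ⇒ x5
  rs@[8:6]=0x3 ⇒ x3
@+0a  big-endian(c4 c9) = 0xc4c9
  opcode bits[15:12]=0xc: addi/RI
  rd@[11:9]=0x2 ⇒ x2
  imm@[8:0]=0xc9 ⇒ #201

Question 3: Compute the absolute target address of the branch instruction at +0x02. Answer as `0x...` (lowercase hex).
0xc3f0

+0x02: d0 08 ⇒ word 0xd008 (big)
  top 4b → 0xd → bl [J]
  imm: (w>>0)&0xfff=0x8 → #8
  target = base 0xc3e4 + off 0x02 + 2 + imm 8 = 0xc3f0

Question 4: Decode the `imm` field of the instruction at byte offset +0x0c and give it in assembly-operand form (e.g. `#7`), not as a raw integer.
@+0c  big-endian(11 6c) = 0x116c
  op=0x116c>>12=0x1 ⇒ subi (RI)
  [11:9] rd=0 = x0
  [8:0] imm=364 = #364

#364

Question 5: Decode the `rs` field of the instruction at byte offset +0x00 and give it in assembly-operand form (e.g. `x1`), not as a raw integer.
@+00  big-endian(57 00) = 0x5700
  op=0x5700>>12=0x5 ⇒ cmp (RR)
  rd: (w>>9)&0x7=0x3 → x3
  rs: (w>>6)&0x7=0x4 → x4

x4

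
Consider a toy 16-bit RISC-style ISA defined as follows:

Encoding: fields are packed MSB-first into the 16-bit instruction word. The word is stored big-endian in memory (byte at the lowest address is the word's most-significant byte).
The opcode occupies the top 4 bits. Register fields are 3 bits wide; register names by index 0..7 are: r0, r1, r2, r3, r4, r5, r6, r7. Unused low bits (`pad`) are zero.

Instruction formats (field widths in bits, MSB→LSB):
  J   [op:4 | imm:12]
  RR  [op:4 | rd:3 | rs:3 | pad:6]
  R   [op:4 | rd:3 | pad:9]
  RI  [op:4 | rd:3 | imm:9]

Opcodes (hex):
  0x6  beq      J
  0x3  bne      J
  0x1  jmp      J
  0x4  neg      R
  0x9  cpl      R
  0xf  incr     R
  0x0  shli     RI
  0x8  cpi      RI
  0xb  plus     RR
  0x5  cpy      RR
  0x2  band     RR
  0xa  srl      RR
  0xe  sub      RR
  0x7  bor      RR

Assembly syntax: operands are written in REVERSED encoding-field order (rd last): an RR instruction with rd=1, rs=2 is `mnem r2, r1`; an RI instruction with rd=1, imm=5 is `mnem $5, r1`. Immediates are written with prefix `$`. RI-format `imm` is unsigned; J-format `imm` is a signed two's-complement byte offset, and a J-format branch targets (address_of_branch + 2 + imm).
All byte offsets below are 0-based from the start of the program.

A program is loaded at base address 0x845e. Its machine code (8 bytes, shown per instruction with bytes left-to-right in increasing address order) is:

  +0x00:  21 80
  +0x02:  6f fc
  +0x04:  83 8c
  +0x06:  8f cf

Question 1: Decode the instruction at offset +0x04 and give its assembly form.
[04] 83 8c → 0x838c
  top 4b → 0x8 → cpi [RI]
  [11:9] rd=1 = r1
  [8:0] imm=396 = $396

cpi $396, r1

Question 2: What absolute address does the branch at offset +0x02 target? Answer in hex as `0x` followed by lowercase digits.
off 0x02: read 6f fc as big → 0x6ffc
  op=0x6ffc>>12=0x6 ⇒ beq (J)
  [11:0] imm=4092 (s12→-4) = $-4
  target = base 0x845e + off 0x02 + 2 + imm -4 = 0x845e

0x845e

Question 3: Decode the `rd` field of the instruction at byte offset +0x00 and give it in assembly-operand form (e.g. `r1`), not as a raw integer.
r0

@+00  big-endian(21 80) = 0x2180
  top 4b → 0x2 → band [RR]
  [11:9] rd=0 = r0
  [8:6] rs=6 = r6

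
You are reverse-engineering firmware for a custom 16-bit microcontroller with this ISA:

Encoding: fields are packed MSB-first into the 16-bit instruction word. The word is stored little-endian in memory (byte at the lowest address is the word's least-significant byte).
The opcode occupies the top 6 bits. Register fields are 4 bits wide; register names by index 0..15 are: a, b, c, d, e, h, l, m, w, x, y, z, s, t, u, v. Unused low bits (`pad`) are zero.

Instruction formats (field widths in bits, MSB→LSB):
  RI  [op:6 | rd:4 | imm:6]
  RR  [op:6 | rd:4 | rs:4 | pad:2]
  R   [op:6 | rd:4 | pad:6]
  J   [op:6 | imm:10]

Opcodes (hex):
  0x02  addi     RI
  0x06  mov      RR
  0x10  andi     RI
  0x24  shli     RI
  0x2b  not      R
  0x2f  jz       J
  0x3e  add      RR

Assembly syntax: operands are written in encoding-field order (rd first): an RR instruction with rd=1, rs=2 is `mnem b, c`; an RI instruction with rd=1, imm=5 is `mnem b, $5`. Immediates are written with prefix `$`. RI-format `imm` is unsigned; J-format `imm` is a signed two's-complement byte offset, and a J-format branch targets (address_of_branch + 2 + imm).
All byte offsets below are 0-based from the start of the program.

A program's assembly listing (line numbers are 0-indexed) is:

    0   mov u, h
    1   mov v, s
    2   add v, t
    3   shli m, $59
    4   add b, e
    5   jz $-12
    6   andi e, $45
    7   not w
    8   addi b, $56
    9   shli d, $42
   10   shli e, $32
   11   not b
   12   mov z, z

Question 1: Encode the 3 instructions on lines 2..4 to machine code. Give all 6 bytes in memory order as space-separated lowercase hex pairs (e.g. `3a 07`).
L2: add op=0x3e:6|rd=15:4|rs=13:4|pad=0:2 ⇒ 0xfbf4 ⇒ little f4 fb
L3: shli op=0x24:6|rd=7:4|imm=59:6 ⇒ 0x91fb ⇒ little fb 91
L4: add op=0x3e:6|rd=1:4|rs=4:4|pad=0:2 ⇒ 0xf850 ⇒ little 50 f8

f4 fb fb 91 50 f8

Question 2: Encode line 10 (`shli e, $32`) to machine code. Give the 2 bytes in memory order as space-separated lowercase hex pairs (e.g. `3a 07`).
line 10 (shli): pack op=0x24:6|rd=4:4|imm=32:6 = 0x9120; little→ 20 91

20 91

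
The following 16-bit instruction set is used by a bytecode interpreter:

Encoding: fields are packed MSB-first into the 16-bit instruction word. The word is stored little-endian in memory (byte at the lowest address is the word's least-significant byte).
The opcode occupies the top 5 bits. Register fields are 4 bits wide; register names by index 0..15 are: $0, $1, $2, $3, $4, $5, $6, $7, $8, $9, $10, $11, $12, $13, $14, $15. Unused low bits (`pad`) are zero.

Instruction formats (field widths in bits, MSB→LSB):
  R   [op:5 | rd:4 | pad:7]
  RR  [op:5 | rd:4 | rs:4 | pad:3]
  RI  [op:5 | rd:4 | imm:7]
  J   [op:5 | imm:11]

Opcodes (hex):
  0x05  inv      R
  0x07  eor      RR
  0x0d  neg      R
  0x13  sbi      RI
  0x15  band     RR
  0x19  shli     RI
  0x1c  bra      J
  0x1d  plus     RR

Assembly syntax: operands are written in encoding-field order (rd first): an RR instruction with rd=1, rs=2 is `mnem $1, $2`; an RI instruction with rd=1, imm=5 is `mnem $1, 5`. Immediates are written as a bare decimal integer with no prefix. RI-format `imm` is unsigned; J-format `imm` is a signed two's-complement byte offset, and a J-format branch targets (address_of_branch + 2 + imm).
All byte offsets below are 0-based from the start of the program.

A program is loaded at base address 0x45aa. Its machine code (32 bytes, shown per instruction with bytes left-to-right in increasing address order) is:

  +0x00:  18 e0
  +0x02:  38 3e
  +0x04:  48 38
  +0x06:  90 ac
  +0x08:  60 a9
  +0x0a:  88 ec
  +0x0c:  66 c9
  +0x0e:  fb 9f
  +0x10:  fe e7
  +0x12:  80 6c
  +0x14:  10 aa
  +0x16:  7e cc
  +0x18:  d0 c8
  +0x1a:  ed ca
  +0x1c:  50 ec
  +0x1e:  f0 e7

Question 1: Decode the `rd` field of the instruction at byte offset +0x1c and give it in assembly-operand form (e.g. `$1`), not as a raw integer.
$8

@+1c  little-endian(50 ec) = 0xec50
  top 5b → 0x1d → plus [RR]
  [10:7] rd=8 = $8
  [6:3] rs=10 = $10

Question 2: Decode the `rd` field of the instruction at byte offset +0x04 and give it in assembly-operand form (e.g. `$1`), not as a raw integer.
[04] 48 38 → 0x3848
  top 5b → 0x7 → eor [RR]
  rd@[10:7]=0x0 ⇒ $0
  rs@[6:3]=0x9 ⇒ $9

$0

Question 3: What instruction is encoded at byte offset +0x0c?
shli $2, 102

+0x0c: 66 c9 ⇒ word 0xc966 (little)
  top 5b → 0x19 → shli [RI]
  rd@[10:7]=0x2 ⇒ $2
  imm@[6:0]=0x66 ⇒ 102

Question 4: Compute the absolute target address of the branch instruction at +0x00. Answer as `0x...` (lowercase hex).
0x45c4

[00] 18 e0 → 0xe018
  top 5b → 0x1c → bra [J]
  imm@[10:0]=0x18 ⇒ 24
  target = base 0x45aa + off 0x00 + 2 + imm 24 = 0x45c4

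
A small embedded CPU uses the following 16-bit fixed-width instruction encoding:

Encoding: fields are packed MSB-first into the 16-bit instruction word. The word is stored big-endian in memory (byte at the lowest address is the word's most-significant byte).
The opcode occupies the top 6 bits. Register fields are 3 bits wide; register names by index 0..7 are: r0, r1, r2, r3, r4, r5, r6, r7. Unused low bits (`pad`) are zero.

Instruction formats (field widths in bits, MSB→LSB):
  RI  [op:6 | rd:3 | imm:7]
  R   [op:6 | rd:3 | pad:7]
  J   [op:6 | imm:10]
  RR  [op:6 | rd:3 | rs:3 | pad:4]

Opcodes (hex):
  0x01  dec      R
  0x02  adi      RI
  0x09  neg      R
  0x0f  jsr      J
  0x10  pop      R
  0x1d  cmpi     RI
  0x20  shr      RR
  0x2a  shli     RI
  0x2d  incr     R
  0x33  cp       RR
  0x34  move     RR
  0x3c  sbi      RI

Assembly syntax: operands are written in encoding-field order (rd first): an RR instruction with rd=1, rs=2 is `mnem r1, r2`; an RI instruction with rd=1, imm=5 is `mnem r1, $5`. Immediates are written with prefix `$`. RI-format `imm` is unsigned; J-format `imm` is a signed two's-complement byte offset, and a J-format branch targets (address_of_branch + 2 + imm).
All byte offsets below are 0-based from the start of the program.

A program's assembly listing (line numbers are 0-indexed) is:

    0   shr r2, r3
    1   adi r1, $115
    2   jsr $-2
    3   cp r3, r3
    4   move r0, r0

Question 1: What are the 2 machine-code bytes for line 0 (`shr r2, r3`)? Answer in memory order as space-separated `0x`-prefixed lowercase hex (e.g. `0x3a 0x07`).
L0: shr op=0x20:6|rd=2:3|rs=3:3|pad=0:4 ⇒ 0x8130 ⇒ big 81 30

0x81 0x30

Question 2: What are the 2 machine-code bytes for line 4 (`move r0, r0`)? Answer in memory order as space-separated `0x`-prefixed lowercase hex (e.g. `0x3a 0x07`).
L4: move op=0x34:6|rd=0:3|rs=0:3|pad=0:4 ⇒ 0xd000 ⇒ big d0 00

0xd0 0x00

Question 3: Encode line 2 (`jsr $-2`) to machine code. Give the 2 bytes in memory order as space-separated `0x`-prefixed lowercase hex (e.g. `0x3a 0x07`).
0x3f 0xfe

line 2 (jsr): pack op=0xf:6|imm=-2:10 = 0x3ffe; big→ 3f fe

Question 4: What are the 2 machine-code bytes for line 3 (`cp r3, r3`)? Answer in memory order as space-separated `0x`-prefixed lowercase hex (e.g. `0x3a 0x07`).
0xcd 0xb0

3. cp fields op=0x33:6|rd=3:3|rs=3:3|pad=0:4 → word cdb0h → cd b0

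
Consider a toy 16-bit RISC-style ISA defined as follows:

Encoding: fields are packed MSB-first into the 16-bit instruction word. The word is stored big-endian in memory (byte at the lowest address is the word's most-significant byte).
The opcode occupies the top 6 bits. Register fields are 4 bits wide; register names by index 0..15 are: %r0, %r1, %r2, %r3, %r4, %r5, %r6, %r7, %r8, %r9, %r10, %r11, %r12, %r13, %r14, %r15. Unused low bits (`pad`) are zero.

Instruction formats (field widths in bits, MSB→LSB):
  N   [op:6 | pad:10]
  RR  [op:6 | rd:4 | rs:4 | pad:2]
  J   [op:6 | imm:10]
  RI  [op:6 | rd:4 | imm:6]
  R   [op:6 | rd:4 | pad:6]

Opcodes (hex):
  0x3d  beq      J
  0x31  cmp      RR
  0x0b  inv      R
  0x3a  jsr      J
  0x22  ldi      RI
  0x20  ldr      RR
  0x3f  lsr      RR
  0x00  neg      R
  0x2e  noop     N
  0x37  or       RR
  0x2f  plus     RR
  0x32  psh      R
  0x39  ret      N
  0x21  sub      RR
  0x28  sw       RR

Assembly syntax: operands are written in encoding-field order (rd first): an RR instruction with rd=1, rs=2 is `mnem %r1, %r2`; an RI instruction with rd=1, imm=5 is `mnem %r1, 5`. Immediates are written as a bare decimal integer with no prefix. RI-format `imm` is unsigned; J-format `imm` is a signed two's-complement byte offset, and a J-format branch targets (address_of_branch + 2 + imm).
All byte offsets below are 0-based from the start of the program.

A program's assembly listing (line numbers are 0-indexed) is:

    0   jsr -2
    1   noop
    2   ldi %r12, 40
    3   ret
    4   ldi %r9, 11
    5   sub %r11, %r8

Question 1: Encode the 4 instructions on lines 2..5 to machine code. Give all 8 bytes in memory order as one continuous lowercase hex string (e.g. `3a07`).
8b28e4008a4b86e0

line 2 (ldi): pack op=0x22:6|rd=12:4|imm=40:6 = 0x8b28; big→ 8b 28
line 3 (ret): pack op=0x39:6|pad=0:10 = 0xe400; big→ e4 00
line 4 (ldi): pack op=0x22:6|rd=9:4|imm=11:6 = 0x8a4b; big→ 8a 4b
line 5 (sub): pack op=0x21:6|rd=11:4|rs=8:4|pad=0:2 = 0x86e0; big→ 86 e0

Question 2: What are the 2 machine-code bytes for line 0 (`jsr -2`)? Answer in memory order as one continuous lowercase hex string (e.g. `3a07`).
ebfe

L0: jsr op=0x3a:6|imm=-2:10 ⇒ 0xebfe ⇒ big eb fe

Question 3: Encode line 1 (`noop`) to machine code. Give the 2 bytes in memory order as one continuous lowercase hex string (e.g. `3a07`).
b800

1. noop fields op=0x2e:6|pad=0:10 → word b800h → b8 00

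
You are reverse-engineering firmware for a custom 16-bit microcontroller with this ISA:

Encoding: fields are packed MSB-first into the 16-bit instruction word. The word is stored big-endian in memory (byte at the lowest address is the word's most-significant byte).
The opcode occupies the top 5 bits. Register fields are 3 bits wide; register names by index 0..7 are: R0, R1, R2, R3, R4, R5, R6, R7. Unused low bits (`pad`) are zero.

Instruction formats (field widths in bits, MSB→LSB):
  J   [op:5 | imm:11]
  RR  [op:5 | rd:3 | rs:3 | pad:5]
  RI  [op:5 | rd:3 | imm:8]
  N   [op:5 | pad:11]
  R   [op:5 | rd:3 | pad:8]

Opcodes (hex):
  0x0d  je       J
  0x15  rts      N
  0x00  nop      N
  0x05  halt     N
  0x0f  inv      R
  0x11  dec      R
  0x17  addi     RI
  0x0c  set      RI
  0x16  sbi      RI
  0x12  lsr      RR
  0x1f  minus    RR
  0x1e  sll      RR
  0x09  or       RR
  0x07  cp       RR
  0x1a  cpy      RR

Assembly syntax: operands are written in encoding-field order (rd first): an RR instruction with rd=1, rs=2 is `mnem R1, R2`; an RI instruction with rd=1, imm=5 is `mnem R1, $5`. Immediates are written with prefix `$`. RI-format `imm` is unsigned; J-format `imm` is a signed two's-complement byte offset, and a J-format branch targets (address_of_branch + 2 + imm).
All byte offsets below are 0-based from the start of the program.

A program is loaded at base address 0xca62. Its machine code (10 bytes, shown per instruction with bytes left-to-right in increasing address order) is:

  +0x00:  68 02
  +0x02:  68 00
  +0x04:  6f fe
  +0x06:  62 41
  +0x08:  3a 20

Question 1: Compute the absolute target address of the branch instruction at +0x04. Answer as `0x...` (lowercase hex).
0xca66

[04] 6f fe → 0x6ffe
  top 5b → 0xd → je [J]
  imm: (w>>0)&0x7ff=0x7fe (s11→-2) → $-2
  target = base 0xca62 + off 0x04 + 2 + imm -2 = 0xca66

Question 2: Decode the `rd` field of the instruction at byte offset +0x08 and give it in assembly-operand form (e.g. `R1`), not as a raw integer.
@+08  big-endian(3a 20) = 0x3a20
  op=0x3a20>>11=0x7 ⇒ cp (RR)
  [10:8] rd=2 = R2
  [7:5] rs=1 = R1

R2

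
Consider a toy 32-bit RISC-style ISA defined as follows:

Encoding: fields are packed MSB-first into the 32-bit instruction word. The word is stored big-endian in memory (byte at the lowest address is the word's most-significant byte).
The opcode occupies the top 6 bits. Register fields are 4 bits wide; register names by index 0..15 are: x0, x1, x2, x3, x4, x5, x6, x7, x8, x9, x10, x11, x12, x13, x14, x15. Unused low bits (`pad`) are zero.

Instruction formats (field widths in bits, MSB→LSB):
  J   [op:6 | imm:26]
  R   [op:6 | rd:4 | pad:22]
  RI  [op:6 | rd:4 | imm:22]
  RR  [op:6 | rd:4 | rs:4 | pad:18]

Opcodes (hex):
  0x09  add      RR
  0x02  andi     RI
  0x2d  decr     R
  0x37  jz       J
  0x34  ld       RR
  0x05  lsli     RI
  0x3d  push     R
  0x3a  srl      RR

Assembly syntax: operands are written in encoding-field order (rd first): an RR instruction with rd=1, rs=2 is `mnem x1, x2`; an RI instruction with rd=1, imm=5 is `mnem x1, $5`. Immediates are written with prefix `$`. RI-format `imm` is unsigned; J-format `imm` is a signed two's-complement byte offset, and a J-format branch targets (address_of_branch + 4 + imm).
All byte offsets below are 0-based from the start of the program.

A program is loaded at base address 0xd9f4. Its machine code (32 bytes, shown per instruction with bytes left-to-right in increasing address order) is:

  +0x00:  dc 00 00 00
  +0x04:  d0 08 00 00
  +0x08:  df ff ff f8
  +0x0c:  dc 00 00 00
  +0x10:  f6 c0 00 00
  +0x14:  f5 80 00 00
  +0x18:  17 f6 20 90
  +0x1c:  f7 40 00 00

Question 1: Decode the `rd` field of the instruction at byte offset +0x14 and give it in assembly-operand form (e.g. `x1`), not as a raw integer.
off 0x14: read f5 80 00 00 as big → 0xf5800000
  opcode bits[31:26]=0x3d: push/R
  rd: (w>>22)&0xf=0x6 → x6

x6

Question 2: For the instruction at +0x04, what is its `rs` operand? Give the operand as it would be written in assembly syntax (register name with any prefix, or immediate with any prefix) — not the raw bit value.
x2

@+04  big-endian(d0 08 00 00) = 0xd0080000
  opcode bits[31:26]=0x34: ld/RR
  rd@[25:22]=0x0 ⇒ x0
  rs@[21:18]=0x2 ⇒ x2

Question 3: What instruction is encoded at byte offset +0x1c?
[1c] f7 40 00 00 → 0xf7400000
  top 6b → 0x3d → push [R]
  rd@[25:22]=0xd ⇒ x13

push x13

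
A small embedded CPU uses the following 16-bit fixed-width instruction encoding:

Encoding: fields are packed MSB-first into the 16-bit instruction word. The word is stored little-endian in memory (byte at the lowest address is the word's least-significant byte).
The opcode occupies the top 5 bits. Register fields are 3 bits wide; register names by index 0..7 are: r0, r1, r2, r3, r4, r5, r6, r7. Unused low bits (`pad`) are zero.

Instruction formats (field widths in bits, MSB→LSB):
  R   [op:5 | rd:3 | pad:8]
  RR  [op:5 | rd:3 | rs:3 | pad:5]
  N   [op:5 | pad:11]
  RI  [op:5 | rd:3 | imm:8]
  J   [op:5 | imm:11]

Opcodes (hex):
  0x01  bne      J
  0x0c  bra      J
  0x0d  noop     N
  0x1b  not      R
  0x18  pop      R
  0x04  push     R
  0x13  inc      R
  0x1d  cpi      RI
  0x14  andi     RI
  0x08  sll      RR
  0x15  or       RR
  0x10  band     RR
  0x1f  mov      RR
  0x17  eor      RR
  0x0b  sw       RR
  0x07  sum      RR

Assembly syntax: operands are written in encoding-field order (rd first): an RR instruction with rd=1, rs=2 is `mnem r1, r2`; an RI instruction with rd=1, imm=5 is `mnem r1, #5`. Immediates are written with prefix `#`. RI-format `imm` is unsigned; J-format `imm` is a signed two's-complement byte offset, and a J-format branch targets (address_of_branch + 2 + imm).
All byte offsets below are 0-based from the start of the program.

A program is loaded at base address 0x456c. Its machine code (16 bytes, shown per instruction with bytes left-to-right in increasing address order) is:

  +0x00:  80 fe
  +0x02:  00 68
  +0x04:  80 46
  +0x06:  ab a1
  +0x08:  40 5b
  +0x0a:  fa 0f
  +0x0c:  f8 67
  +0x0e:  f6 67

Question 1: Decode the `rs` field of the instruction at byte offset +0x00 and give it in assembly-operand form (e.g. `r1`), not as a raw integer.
r4

@+00  little-endian(80 fe) = 0xfe80
  top 5b → 0x1f → mov [RR]
  [10:8] rd=6 = r6
  [7:5] rs=4 = r4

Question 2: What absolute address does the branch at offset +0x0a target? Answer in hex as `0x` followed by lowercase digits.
0x4572

[0a] fa 0f → 0x0ffa
  opcode bits[15:11]=0x1: bne/J
  imm: (w>>0)&0x7ff=0x7fa (s11→-6) → #-6
  target = base 0x456c + off 0x0a + 2 + imm -6 = 0x4572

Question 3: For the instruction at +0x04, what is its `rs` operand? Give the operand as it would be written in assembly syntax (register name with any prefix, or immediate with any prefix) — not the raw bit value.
[04] 80 46 → 0x4680
  top 5b → 0x8 → sll [RR]
  [10:8] rd=6 = r6
  [7:5] rs=4 = r4

r4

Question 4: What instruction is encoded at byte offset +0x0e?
bra #-10

[0e] f6 67 → 0x67f6
  top 5b → 0xc → bra [J]
  imm: (w>>0)&0x7ff=0x7f6 (s11→-10) → #-10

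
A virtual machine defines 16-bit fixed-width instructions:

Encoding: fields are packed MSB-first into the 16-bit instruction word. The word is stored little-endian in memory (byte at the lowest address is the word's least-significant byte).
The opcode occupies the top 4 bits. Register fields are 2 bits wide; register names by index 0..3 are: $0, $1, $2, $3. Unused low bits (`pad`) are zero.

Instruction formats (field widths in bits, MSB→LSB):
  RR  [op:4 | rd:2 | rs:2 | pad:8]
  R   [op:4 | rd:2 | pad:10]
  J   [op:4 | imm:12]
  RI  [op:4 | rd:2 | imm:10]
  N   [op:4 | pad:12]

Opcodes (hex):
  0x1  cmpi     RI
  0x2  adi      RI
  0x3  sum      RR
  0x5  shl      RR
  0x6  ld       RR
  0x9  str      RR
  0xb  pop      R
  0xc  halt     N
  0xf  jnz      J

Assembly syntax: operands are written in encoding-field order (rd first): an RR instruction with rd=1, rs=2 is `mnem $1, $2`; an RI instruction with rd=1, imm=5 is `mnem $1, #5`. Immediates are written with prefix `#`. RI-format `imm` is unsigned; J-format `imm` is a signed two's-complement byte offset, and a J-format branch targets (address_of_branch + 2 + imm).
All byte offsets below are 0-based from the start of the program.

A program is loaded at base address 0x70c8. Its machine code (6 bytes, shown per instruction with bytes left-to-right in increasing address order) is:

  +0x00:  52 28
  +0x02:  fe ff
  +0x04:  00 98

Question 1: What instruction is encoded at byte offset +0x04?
str $2, $0

[04] 00 98 → 0x9800
  opcode bits[15:12]=0x9: str/RR
  rd: (w>>10)&0x3=0x2 → $2
  rs: (w>>8)&0x3=0x0 → $0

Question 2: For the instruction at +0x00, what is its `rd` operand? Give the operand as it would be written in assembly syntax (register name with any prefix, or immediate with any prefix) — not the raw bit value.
off 0x00: read 52 28 as little → 0x2852
  op=0x2852>>12=0x2 ⇒ adi (RI)
  rd@[11:10]=0x2 ⇒ $2
  imm@[9:0]=0x52 ⇒ #82

$2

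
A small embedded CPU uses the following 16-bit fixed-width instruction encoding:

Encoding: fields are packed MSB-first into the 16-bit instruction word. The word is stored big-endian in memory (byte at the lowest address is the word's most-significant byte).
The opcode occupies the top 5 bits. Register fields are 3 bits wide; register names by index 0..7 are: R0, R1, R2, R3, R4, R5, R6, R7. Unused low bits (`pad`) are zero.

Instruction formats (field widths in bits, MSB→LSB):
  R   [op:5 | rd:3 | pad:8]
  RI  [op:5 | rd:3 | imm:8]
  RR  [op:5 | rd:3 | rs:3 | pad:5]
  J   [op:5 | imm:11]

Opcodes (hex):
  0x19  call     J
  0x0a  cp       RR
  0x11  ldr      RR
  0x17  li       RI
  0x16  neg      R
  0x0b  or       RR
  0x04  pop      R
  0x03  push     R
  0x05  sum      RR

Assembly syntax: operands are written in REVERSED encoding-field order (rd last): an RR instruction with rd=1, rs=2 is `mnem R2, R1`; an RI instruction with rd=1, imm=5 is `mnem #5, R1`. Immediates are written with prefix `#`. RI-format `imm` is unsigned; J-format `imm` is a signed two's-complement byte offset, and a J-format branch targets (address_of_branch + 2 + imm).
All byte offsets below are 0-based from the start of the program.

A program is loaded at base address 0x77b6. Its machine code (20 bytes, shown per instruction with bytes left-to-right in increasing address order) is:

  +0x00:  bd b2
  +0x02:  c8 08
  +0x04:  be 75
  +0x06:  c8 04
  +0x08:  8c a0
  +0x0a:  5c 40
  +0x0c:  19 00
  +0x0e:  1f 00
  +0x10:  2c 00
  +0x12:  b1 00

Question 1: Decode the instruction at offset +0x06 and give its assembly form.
call #4

off 0x06: read c8 04 as big → 0xc804
  top 5b → 0x19 → call [J]
  imm: (w>>0)&0x7ff=0x4 → #4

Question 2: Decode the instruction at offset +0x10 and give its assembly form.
sum R0, R4

[10] 2c 00 → 0x2c00
  top 5b → 0x5 → sum [RR]
  rd@[10:8]=0x4 ⇒ R4
  rs@[7:5]=0x0 ⇒ R0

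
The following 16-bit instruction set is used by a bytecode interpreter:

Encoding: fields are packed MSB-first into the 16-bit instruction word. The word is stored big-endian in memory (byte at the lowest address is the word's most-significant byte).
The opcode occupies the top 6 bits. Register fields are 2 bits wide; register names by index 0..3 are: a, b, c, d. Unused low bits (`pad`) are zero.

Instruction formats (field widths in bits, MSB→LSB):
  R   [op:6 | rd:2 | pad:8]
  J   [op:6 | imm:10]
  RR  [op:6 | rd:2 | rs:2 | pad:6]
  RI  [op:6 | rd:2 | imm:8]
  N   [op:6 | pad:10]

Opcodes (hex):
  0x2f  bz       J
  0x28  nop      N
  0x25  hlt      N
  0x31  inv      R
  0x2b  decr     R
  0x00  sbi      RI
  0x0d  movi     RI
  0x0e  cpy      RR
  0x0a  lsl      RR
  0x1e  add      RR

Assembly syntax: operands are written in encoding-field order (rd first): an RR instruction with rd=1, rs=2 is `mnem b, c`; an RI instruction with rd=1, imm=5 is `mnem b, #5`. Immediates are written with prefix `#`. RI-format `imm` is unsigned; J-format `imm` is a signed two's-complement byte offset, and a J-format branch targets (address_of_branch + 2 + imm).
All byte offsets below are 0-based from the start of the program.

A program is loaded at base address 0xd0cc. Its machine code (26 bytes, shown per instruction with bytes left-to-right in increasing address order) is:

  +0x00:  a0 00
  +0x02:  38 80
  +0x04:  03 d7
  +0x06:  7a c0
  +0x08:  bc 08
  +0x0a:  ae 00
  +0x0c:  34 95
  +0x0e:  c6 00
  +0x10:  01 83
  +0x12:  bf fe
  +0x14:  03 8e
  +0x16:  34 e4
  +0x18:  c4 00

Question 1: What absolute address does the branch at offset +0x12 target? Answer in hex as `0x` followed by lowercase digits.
[12] bf fe → 0xbffe
  op=0xbffe>>10=0x2f ⇒ bz (J)
  [9:0] imm=1022 (s10→-2) = #-2
  target = base 0xd0cc + off 0x12 + 2 + imm -2 = 0xd0de

0xd0de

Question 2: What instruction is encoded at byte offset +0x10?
@+10  big-endian(01 83) = 0x0183
  opcode bits[15:10]=0x0: sbi/RI
  rd@[9:8]=0x1 ⇒ b
  imm@[7:0]=0x83 ⇒ #131

sbi b, #131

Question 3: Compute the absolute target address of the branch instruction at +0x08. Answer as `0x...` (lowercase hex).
@+08  big-endian(bc 08) = 0xbc08
  opcode bits[15:10]=0x2f: bz/J
  [9:0] imm=8 = #8
  target = base 0xd0cc + off 0x08 + 2 + imm 8 = 0xd0de

0xd0de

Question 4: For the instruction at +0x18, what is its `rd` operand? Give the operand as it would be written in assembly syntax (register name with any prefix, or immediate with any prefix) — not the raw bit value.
off 0x18: read c4 00 as big → 0xc400
  opcode bits[15:10]=0x31: inv/R
  rd@[9:8]=0x0 ⇒ a

a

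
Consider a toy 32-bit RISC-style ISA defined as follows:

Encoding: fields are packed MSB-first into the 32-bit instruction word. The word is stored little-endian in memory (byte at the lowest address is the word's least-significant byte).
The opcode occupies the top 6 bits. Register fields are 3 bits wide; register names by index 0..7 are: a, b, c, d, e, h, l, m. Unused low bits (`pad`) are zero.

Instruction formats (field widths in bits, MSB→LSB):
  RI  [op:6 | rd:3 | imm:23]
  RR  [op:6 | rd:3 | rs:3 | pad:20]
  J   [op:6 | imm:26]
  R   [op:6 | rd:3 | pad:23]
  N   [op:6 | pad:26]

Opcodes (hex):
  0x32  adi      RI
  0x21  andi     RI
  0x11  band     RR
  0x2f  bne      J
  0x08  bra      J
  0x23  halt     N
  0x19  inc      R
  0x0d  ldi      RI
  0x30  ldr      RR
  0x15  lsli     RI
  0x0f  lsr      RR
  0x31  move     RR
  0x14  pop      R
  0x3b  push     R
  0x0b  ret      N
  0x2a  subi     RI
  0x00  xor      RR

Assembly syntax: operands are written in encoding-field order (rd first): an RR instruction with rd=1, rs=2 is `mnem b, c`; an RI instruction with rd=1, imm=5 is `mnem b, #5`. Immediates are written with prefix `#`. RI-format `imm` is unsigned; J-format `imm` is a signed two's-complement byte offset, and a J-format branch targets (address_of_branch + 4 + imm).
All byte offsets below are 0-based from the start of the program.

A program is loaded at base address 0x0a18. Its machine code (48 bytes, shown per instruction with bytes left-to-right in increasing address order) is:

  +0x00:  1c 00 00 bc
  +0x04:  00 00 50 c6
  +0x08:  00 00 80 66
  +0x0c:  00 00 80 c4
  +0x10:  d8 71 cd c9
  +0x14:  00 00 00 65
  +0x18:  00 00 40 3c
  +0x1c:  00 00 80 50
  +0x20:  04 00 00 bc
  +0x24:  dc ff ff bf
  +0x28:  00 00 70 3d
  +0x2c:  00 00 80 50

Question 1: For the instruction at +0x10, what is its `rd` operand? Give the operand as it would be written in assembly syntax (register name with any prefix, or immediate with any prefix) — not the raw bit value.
d

off 0x10: read d8 71 cd c9 as little → 0xc9cd71d8
  top 6b → 0x32 → adi [RI]
  [25:23] rd=3 = d
  [22:0] imm=5075416 = #5075416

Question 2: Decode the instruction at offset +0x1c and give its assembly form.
pop b

@+1c  little-endian(00 00 80 50) = 0x50800000
  opcode bits[31:26]=0x14: pop/R
  rd: (w>>23)&0x7=0x1 → b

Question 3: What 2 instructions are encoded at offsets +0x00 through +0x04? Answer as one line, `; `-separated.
[00] 1c 00 00 bc → 0xbc00001c
  top 6b → 0x2f → bne [J]
  [25:0] imm=28 = #28
[04] 00 00 50 c6 → 0xc6500000
  top 6b → 0x31 → move [RR]
  [25:23] rd=4 = e
  [22:20] rs=5 = h

bne #28; move e, h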